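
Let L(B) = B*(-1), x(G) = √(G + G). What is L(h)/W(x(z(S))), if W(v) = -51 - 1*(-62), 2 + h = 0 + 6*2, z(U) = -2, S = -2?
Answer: -10/11 ≈ -0.90909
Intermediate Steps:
x(G) = √2*√G (x(G) = √(2*G) = √2*√G)
h = 10 (h = -2 + (0 + 6*2) = -2 + (0 + 12) = -2 + 12 = 10)
W(v) = 11 (W(v) = -51 + 62 = 11)
L(B) = -B
L(h)/W(x(z(S))) = -1*10/11 = -10*1/11 = -10/11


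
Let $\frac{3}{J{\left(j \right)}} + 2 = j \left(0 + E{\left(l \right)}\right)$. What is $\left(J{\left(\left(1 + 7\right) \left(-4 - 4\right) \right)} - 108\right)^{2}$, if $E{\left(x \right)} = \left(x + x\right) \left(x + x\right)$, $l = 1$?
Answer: $\frac{86285521}{7396} \approx 11667.0$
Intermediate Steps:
$E{\left(x \right)} = 4 x^{2}$ ($E{\left(x \right)} = 2 x 2 x = 4 x^{2}$)
$J{\left(j \right)} = \frac{3}{-2 + 4 j}$ ($J{\left(j \right)} = \frac{3}{-2 + j \left(0 + 4 \cdot 1^{2}\right)} = \frac{3}{-2 + j \left(0 + 4 \cdot 1\right)} = \frac{3}{-2 + j \left(0 + 4\right)} = \frac{3}{-2 + j 4} = \frac{3}{-2 + 4 j}$)
$\left(J{\left(\left(1 + 7\right) \left(-4 - 4\right) \right)} - 108\right)^{2} = \left(\frac{3}{2 \left(-1 + 2 \left(1 + 7\right) \left(-4 - 4\right)\right)} - 108\right)^{2} = \left(\frac{3}{2 \left(-1 + 2 \cdot 8 \left(-8\right)\right)} - 108\right)^{2} = \left(\frac{3}{2 \left(-1 + 2 \left(-64\right)\right)} - 108\right)^{2} = \left(\frac{3}{2 \left(-1 - 128\right)} - 108\right)^{2} = \left(\frac{3}{2 \left(-129\right)} - 108\right)^{2} = \left(\frac{3}{2} \left(- \frac{1}{129}\right) - 108\right)^{2} = \left(- \frac{1}{86} - 108\right)^{2} = \left(- \frac{9289}{86}\right)^{2} = \frac{86285521}{7396}$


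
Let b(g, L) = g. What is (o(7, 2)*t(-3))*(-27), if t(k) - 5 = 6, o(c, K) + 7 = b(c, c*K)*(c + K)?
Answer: -16632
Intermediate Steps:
o(c, K) = -7 + c*(K + c) (o(c, K) = -7 + c*(c + K) = -7 + c*(K + c))
t(k) = 11 (t(k) = 5 + 6 = 11)
(o(7, 2)*t(-3))*(-27) = ((-7 + 7² + 2*7)*11)*(-27) = ((-7 + 49 + 14)*11)*(-27) = (56*11)*(-27) = 616*(-27) = -16632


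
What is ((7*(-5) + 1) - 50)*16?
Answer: -1344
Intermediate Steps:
((7*(-5) + 1) - 50)*16 = ((-35 + 1) - 50)*16 = (-34 - 50)*16 = -84*16 = -1344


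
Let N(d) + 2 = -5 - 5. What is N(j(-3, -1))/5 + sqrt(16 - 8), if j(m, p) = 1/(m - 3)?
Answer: -12/5 + 2*sqrt(2) ≈ 0.42843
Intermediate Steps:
j(m, p) = 1/(-3 + m)
N(d) = -12 (N(d) = -2 + (-5 - 5) = -2 - 10 = -12)
N(j(-3, -1))/5 + sqrt(16 - 8) = -12/5 + sqrt(16 - 8) = (1/5)*(-12) + sqrt(8) = -12/5 + 2*sqrt(2)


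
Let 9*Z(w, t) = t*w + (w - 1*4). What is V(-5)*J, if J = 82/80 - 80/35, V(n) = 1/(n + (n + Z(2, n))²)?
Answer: -3177/88480 ≈ -0.035906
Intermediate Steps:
Z(w, t) = -4/9 + w/9 + t*w/9 (Z(w, t) = (t*w + (w - 1*4))/9 = (t*w + (w - 4))/9 = (t*w + (-4 + w))/9 = (-4 + w + t*w)/9 = -4/9 + w/9 + t*w/9)
V(n) = 1/(n + (-2/9 + 11*n/9)²) (V(n) = 1/(n + (n + (-4/9 + (⅑)*2 + (⅑)*n*2))²) = 1/(n + (n + (-4/9 + 2/9 + 2*n/9))²) = 1/(n + (n + (-2/9 + 2*n/9))²) = 1/(n + (-2/9 + 11*n/9)²))
J = -353/280 (J = 82*(1/80) - 80*1/35 = 41/40 - 16/7 = -353/280 ≈ -1.2607)
V(-5)*J = (81/((-2 + 11*(-5))² + 81*(-5)))*(-353/280) = (81/((-2 - 55)² - 405))*(-353/280) = (81/((-57)² - 405))*(-353/280) = (81/(3249 - 405))*(-353/280) = (81/2844)*(-353/280) = (81*(1/2844))*(-353/280) = (9/316)*(-353/280) = -3177/88480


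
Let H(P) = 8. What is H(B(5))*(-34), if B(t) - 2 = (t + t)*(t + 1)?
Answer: -272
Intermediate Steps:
B(t) = 2 + 2*t*(1 + t) (B(t) = 2 + (t + t)*(t + 1) = 2 + (2*t)*(1 + t) = 2 + 2*t*(1 + t))
H(B(5))*(-34) = 8*(-34) = -272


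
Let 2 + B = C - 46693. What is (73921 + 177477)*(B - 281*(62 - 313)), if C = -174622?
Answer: -37907298828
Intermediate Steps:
B = -221317 (B = -2 + (-174622 - 46693) = -2 - 221315 = -221317)
(73921 + 177477)*(B - 281*(62 - 313)) = (73921 + 177477)*(-221317 - 281*(62 - 313)) = 251398*(-221317 - 281*(-251)) = 251398*(-221317 + 70531) = 251398*(-150786) = -37907298828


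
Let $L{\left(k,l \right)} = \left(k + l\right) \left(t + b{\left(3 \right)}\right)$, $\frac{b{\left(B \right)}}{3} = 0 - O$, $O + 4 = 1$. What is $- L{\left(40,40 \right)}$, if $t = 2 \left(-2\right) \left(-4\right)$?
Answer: $-2000$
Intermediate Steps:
$O = -3$ ($O = -4 + 1 = -3$)
$b{\left(B \right)} = 9$ ($b{\left(B \right)} = 3 \left(0 - -3\right) = 3 \left(0 + 3\right) = 3 \cdot 3 = 9$)
$t = 16$ ($t = \left(-4\right) \left(-4\right) = 16$)
$L{\left(k,l \right)} = 25 k + 25 l$ ($L{\left(k,l \right)} = \left(k + l\right) \left(16 + 9\right) = \left(k + l\right) 25 = 25 k + 25 l$)
$- L{\left(40,40 \right)} = - (25 \cdot 40 + 25 \cdot 40) = - (1000 + 1000) = \left(-1\right) 2000 = -2000$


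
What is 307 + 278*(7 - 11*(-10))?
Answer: 32833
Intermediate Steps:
307 + 278*(7 - 11*(-10)) = 307 + 278*(7 + 110) = 307 + 278*117 = 307 + 32526 = 32833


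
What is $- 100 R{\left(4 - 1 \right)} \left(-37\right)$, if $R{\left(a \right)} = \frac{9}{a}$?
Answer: $11100$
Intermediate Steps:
$- 100 R{\left(4 - 1 \right)} \left(-37\right) = - 100 \frac{9}{4 - 1} \left(-37\right) = - 100 \cdot \frac{9}{3} \left(-37\right) = - 100 \cdot 9 \cdot \frac{1}{3} \left(-37\right) = \left(-100\right) 3 \left(-37\right) = \left(-300\right) \left(-37\right) = 11100$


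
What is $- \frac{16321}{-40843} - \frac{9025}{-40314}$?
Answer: $\frac{1026572869}{1646544702} \approx 0.62347$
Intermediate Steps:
$- \frac{16321}{-40843} - \frac{9025}{-40314} = \left(-16321\right) \left(- \frac{1}{40843}\right) - - \frac{9025}{40314} = \frac{16321}{40843} + \frac{9025}{40314} = \frac{1026572869}{1646544702}$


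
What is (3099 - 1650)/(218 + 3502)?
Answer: 483/1240 ≈ 0.38952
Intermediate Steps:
(3099 - 1650)/(218 + 3502) = 1449/3720 = 1449*(1/3720) = 483/1240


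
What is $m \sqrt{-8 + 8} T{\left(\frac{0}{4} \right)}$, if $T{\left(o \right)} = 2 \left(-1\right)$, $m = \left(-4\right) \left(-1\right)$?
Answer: $0$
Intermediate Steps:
$m = 4$
$T{\left(o \right)} = -2$
$m \sqrt{-8 + 8} T{\left(\frac{0}{4} \right)} = 4 \sqrt{-8 + 8} \left(-2\right) = 4 \sqrt{0} \left(-2\right) = 4 \cdot 0 \left(-2\right) = 0 \left(-2\right) = 0$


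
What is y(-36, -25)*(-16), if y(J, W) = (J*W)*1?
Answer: -14400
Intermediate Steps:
y(J, W) = J*W
y(-36, -25)*(-16) = -36*(-25)*(-16) = 900*(-16) = -14400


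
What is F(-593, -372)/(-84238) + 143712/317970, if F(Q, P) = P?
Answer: 339563786/744032135 ≈ 0.45638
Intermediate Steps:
F(-593, -372)/(-84238) + 143712/317970 = -372/(-84238) + 143712/317970 = -372*(-1/84238) + 143712*(1/317970) = 186/42119 + 7984/17665 = 339563786/744032135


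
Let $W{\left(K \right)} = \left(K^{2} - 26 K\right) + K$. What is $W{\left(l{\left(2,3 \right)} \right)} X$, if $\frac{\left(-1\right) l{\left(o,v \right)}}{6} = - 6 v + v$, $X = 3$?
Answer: $17550$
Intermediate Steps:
$l{\left(o,v \right)} = 30 v$ ($l{\left(o,v \right)} = - 6 \left(- 6 v + v\right) = - 6 \left(- 5 v\right) = 30 v$)
$W{\left(K \right)} = K^{2} - 25 K$
$W{\left(l{\left(2,3 \right)} \right)} X = 30 \cdot 3 \left(-25 + 30 \cdot 3\right) 3 = 90 \left(-25 + 90\right) 3 = 90 \cdot 65 \cdot 3 = 5850 \cdot 3 = 17550$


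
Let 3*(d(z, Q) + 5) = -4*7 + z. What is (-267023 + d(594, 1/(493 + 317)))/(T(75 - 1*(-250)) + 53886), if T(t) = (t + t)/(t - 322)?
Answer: -400259/81154 ≈ -4.9321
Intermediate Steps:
T(t) = 2*t/(-322 + t) (T(t) = (2*t)/(-322 + t) = 2*t/(-322 + t))
d(z, Q) = -43/3 + z/3 (d(z, Q) = -5 + (-4*7 + z)/3 = -5 + (-28 + z)/3 = -5 + (-28/3 + z/3) = -43/3 + z/3)
(-267023 + d(594, 1/(493 + 317)))/(T(75 - 1*(-250)) + 53886) = (-267023 + (-43/3 + (⅓)*594))/(2*(75 - 1*(-250))/(-322 + (75 - 1*(-250))) + 53886) = (-267023 + (-43/3 + 198))/(2*(75 + 250)/(-322 + (75 + 250)) + 53886) = (-267023 + 551/3)/(2*325/(-322 + 325) + 53886) = -800518/(3*(2*325/3 + 53886)) = -800518/(3*(2*325*(⅓) + 53886)) = -800518/(3*(650/3 + 53886)) = -800518/(3*162308/3) = -800518/3*3/162308 = -400259/81154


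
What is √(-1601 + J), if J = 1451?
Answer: 5*I*√6 ≈ 12.247*I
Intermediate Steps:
√(-1601 + J) = √(-1601 + 1451) = √(-150) = 5*I*√6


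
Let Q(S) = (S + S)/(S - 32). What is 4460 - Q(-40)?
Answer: 40130/9 ≈ 4458.9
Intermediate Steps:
Q(S) = 2*S/(-32 + S) (Q(S) = (2*S)/(-32 + S) = 2*S/(-32 + S))
4460 - Q(-40) = 4460 - 2*(-40)/(-32 - 40) = 4460 - 2*(-40)/(-72) = 4460 - 2*(-40)*(-1)/72 = 4460 - 1*10/9 = 4460 - 10/9 = 40130/9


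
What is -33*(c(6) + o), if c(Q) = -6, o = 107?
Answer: -3333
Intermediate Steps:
-33*(c(6) + o) = -33*(-6 + 107) = -33*101 = -3333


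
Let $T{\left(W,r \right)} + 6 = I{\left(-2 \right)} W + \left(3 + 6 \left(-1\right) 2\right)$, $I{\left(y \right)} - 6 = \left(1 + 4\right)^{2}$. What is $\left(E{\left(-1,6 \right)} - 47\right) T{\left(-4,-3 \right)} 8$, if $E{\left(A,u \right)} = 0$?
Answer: $52264$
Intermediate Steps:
$I{\left(y \right)} = 31$ ($I{\left(y \right)} = 6 + \left(1 + 4\right)^{2} = 6 + 5^{2} = 6 + 25 = 31$)
$T{\left(W,r \right)} = -15 + 31 W$ ($T{\left(W,r \right)} = -6 + \left(31 W + \left(3 + 6 \left(-1\right) 2\right)\right) = -6 + \left(31 W + \left(3 - 12\right)\right) = -6 + \left(31 W - 9\right) = -6 + \left(-9 + 31 W\right) = -15 + 31 W$)
$\left(E{\left(-1,6 \right)} - 47\right) T{\left(-4,-3 \right)} 8 = \left(0 - 47\right) \left(-15 + 31 \left(-4\right)\right) 8 = - 47 \left(-15 - 124\right) 8 = - 47 \left(\left(-139\right) 8\right) = \left(-47\right) \left(-1112\right) = 52264$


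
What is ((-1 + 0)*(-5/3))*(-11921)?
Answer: -59605/3 ≈ -19868.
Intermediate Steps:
((-1 + 0)*(-5/3))*(-11921) = -(-5)/3*(-11921) = -1*(-5/3)*(-11921) = (5/3)*(-11921) = -59605/3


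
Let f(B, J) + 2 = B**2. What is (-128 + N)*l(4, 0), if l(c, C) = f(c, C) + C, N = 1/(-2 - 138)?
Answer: -17921/10 ≈ -1792.1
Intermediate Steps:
f(B, J) = -2 + B**2
N = -1/140 (N = 1/(-140) = -1/140 ≈ -0.0071429)
l(c, C) = -2 + C + c**2 (l(c, C) = (-2 + c**2) + C = -2 + C + c**2)
(-128 + N)*l(4, 0) = (-128 - 1/140)*(-2 + 0 + 4**2) = -17921*(-2 + 0 + 16)/140 = -17921/140*14 = -17921/10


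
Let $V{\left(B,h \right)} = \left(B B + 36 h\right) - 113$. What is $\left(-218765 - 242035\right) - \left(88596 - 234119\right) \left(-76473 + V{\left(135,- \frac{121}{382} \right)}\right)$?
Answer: $- \frac{1622542712267}{191} \approx -8.495 \cdot 10^{9}$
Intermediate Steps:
$V{\left(B,h \right)} = -113 + B^{2} + 36 h$ ($V{\left(B,h \right)} = \left(B^{2} + 36 h\right) - 113 = -113 + B^{2} + 36 h$)
$\left(-218765 - 242035\right) - \left(88596 - 234119\right) \left(-76473 + V{\left(135,- \frac{121}{382} \right)}\right) = \left(-218765 - 242035\right) - \left(88596 - 234119\right) \left(-76473 + \left(-113 + 135^{2} + 36 \left(- \frac{121}{382}\right)\right)\right) = -460800 - - 145523 \left(-76473 + \left(-113 + 18225 + 36 \left(\left(-121\right) \frac{1}{382}\right)\right)\right) = -460800 - - 145523 \left(-76473 + \left(-113 + 18225 + 36 \left(- \frac{121}{382}\right)\right)\right) = -460800 - - 145523 \left(-76473 - - \frac{3457214}{191}\right) = -460800 - - 145523 \left(-76473 + \frac{3457214}{191}\right) = -460800 - \left(-145523\right) \left(- \frac{11149129}{191}\right) = -460800 - \frac{1622454699467}{191} = - \frac{1622542712267}{191}$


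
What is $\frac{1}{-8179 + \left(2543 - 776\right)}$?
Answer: $- \frac{1}{6412} \approx -0.00015596$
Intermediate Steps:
$\frac{1}{-8179 + \left(2543 - 776\right)} = \frac{1}{-8179 + 1767} = \frac{1}{-6412} = - \frac{1}{6412}$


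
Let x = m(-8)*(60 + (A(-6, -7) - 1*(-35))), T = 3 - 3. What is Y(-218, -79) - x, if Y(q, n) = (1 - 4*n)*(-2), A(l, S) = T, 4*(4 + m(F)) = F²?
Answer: -1774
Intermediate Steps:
m(F) = -4 + F²/4
T = 0
A(l, S) = 0
Y(q, n) = -2 + 8*n
x = 1140 (x = (-4 + (¼)*(-8)²)*(60 + (0 - 1*(-35))) = (-4 + (¼)*64)*(60 + (0 + 35)) = (-4 + 16)*(60 + 35) = 12*95 = 1140)
Y(-218, -79) - x = (-2 + 8*(-79)) - 1*1140 = (-2 - 632) - 1140 = -634 - 1140 = -1774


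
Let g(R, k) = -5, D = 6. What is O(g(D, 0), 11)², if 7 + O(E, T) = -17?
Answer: 576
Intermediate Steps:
O(E, T) = -24 (O(E, T) = -7 - 17 = -24)
O(g(D, 0), 11)² = (-24)² = 576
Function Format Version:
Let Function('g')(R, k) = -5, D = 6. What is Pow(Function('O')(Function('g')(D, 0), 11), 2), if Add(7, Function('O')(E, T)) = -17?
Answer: 576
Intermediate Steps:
Function('O')(E, T) = -24 (Function('O')(E, T) = Add(-7, -17) = -24)
Pow(Function('O')(Function('g')(D, 0), 11), 2) = Pow(-24, 2) = 576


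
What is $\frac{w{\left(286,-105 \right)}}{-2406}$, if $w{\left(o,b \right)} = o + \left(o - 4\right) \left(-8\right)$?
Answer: $\frac{985}{1203} \approx 0.81879$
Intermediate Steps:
$w{\left(o,b \right)} = 32 - 7 o$ ($w{\left(o,b \right)} = o + \left(-4 + o\right) \left(-8\right) = o - \left(-32 + 8 o\right) = 32 - 7 o$)
$\frac{w{\left(286,-105 \right)}}{-2406} = \frac{32 - 2002}{-2406} = \left(32 - 2002\right) \left(- \frac{1}{2406}\right) = \left(-1970\right) \left(- \frac{1}{2406}\right) = \frac{985}{1203}$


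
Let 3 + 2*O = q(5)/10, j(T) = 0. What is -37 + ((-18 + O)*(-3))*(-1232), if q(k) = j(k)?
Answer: -72109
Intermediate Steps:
q(k) = 0
O = -3/2 (O = -3/2 + (0/10)/2 = -3/2 + (0*(⅒))/2 = -3/2 + (½)*0 = -3/2 + 0 = -3/2 ≈ -1.5000)
-37 + ((-18 + O)*(-3))*(-1232) = -37 + ((-18 - 3/2)*(-3))*(-1232) = -37 - 39/2*(-3)*(-1232) = -37 + (117/2)*(-1232) = -37 - 72072 = -72109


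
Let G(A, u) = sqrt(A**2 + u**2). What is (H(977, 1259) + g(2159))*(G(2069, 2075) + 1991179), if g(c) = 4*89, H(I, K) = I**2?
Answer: 1901346959415 + 954885*sqrt(8586386) ≈ 1.9041e+12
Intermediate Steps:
g(c) = 356
(H(977, 1259) + g(2159))*(G(2069, 2075) + 1991179) = (977**2 + 356)*(sqrt(2069**2 + 2075**2) + 1991179) = (954529 + 356)*(sqrt(4280761 + 4305625) + 1991179) = 954885*(sqrt(8586386) + 1991179) = 954885*(1991179 + sqrt(8586386)) = 1901346959415 + 954885*sqrt(8586386)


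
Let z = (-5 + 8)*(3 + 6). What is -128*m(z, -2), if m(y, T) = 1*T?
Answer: 256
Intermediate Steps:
z = 27 (z = 3*9 = 27)
m(y, T) = T
-128*m(z, -2) = -128*(-2) = 256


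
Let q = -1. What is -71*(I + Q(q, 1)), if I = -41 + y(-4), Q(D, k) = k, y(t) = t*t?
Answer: 1704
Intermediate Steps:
y(t) = t²
I = -25 (I = -41 + (-4)² = -41 + 16 = -25)
-71*(I + Q(q, 1)) = -71*(-25 + 1) = -71*(-24) = 1704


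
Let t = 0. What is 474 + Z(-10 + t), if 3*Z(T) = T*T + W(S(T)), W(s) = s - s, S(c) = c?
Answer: 1522/3 ≈ 507.33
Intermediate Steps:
W(s) = 0
Z(T) = T**2/3 (Z(T) = (T*T + 0)/3 = (T**2 + 0)/3 = T**2/3)
474 + Z(-10 + t) = 474 + (-10 + 0)**2/3 = 474 + (1/3)*(-10)**2 = 474 + (1/3)*100 = 474 + 100/3 = 1522/3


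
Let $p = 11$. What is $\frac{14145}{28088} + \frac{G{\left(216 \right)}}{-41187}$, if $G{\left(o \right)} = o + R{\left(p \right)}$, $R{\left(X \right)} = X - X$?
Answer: $\frac{192174369}{385620152} \approx 0.49835$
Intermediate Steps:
$R{\left(X \right)} = 0$
$G{\left(o \right)} = o$ ($G{\left(o \right)} = o + 0 = o$)
$\frac{14145}{28088} + \frac{G{\left(216 \right)}}{-41187} = \frac{14145}{28088} + \frac{216}{-41187} = 14145 \cdot \frac{1}{28088} + 216 \left(- \frac{1}{41187}\right) = \frac{14145}{28088} - \frac{72}{13729} = \frac{192174369}{385620152}$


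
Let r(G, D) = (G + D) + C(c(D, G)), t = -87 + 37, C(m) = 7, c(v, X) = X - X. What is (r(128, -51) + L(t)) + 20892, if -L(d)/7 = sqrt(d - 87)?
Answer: 20976 - 7*I*sqrt(137) ≈ 20976.0 - 81.933*I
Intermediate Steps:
c(v, X) = 0
t = -50
r(G, D) = 7 + D + G (r(G, D) = (G + D) + 7 = (D + G) + 7 = 7 + D + G)
L(d) = -7*sqrt(-87 + d) (L(d) = -7*sqrt(d - 87) = -7*sqrt(-87 + d))
(r(128, -51) + L(t)) + 20892 = ((7 - 51 + 128) - 7*sqrt(-87 - 50)) + 20892 = (84 - 7*I*sqrt(137)) + 20892 = 20976 - 7*I*sqrt(137)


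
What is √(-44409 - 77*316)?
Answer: I*√68741 ≈ 262.19*I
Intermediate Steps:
√(-44409 - 77*316) = √(-44409 - 24332) = √(-68741) = I*√68741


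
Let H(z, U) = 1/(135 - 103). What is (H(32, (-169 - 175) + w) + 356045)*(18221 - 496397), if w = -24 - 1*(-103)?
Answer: -170252188863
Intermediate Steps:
w = 79 (w = -24 + 103 = 79)
H(z, U) = 1/32
(H(32, (-169 - 175) + w) + 356045)*(18221 - 496397) = (1/32 + 356045)*(18221 - 496397) = (11393441/32)*(-478176) = -170252188863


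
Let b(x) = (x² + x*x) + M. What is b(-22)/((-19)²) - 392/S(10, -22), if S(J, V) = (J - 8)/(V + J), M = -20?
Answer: 850020/361 ≈ 2354.6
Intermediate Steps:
S(J, V) = (-8 + J)/(J + V)
b(x) = -20 + 2*x² (b(x) = (x² + x*x) - 20 = (x² + x²) - 20 = 2*x² - 20 = -20 + 2*x²)
b(-22)/((-19)²) - 392/S(10, -22) = (-20 + 2*(-22)²)/((-19)²) - 392*(10 - 22)/(-8 + 10) = (-20 + 2*484)/361 - 392/(2/(-12)) = (-20 + 968)*(1/361) - 392/((-1/12*2)) = 948*(1/361) - 392/(-⅙) = 948/361 - 392*(-6) = 948/361 + 2352 = 850020/361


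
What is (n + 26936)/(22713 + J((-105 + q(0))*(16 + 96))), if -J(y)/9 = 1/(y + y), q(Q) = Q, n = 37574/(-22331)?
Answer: 4715526697280/3976479450513 ≈ 1.1859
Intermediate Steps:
n = -37574/22331 (n = 37574*(-1/22331) = -37574/22331 ≈ -1.6826)
J(y) = -9/(2*y) (J(y) = -9/(y + y) = -9*1/(2*y) = -9/(2*y))
(n + 26936)/(22713 + J((-105 + q(0))*(16 + 96))) = (-37574/22331 + 26936)/(22713 - 9*1/((-105 + 0)*(16 + 96))/2) = 601470242/(22331*(22713 - 9/(2*((-105*112))))) = 601470242/(22331*(22713 - 9/2/(-11760))) = 601470242/(22331*(22713 - 9/2*(-1/11760))) = 601470242/(22331*(22713 + 3/7840)) = 601470242/(22331*(178069923/7840)) = (601470242/22331)*(7840/178069923) = 4715526697280/3976479450513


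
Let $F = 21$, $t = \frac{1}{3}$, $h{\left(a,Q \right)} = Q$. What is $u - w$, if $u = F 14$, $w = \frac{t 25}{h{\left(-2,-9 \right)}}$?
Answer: $\frac{7963}{27} \approx 294.93$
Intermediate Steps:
$t = \frac{1}{3} \approx 0.33333$
$w = - \frac{25}{27}$ ($w = \frac{\frac{1}{3} \cdot 25}{-9} = \frac{25}{3} \left(- \frac{1}{9}\right) = - \frac{25}{27} \approx -0.92593$)
$u = 294$ ($u = 21 \cdot 14 = 294$)
$u - w = 294 - - \frac{25}{27} = 294 + \frac{25}{27} = \frac{7963}{27}$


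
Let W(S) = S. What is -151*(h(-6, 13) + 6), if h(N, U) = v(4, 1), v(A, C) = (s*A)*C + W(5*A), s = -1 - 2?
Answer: -2114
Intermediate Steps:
s = -3
v(A, C) = 5*A - 3*A*C (v(A, C) = (-3*A)*C + 5*A = -3*A*C + 5*A = 5*A - 3*A*C)
h(N, U) = 8 (h(N, U) = 4*(5 - 3*1) = 4*(5 - 3) = 4*2 = 8)
-151*(h(-6, 13) + 6) = -151*(8 + 6) = -151*14 = -2114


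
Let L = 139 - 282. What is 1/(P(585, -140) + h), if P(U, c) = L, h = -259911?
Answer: -1/260054 ≈ -3.8454e-6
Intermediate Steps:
L = -143
P(U, c) = -143
1/(P(585, -140) + h) = 1/(-143 - 259911) = 1/(-260054) = -1/260054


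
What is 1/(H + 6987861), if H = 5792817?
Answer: 1/12780678 ≈ 7.8243e-8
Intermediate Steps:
1/(H + 6987861) = 1/(5792817 + 6987861) = 1/12780678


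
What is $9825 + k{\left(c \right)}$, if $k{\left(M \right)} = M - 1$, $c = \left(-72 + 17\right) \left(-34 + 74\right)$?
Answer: $7624$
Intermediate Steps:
$c = -2200$ ($c = \left(-55\right) 40 = -2200$)
$k{\left(M \right)} = -1 + M$
$9825 + k{\left(c \right)} = 9825 - 2201 = 7624$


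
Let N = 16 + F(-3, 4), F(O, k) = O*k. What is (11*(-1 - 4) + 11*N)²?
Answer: 121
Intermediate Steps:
N = 4 (N = 16 - 3*4 = 16 - 12 = 4)
(11*(-1 - 4) + 11*N)² = (11*(-1 - 4) + 11*4)² = (11*(-5) + 44)² = (-55 + 44)² = (-11)² = 121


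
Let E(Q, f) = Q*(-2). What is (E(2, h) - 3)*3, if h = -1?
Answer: -21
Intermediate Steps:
E(Q, f) = -2*Q
(E(2, h) - 3)*3 = (-2*2 - 3)*3 = (-4 - 3)*3 = -7*3 = -21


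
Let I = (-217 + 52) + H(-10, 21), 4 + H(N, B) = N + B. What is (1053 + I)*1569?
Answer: 1404255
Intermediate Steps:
H(N, B) = -4 + B + N (H(N, B) = -4 + (N + B) = -4 + (B + N) = -4 + B + N)
I = -158 (I = (-217 + 52) + (-4 + 21 - 10) = -165 + 7 = -158)
(1053 + I)*1569 = (1053 - 158)*1569 = 895*1569 = 1404255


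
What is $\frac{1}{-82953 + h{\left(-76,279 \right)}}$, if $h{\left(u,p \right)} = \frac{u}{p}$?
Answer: $- \frac{279}{23143963} \approx -1.2055 \cdot 10^{-5}$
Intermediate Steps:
$\frac{1}{-82953 + h{\left(-76,279 \right)}} = \frac{1}{-82953 - \frac{76}{279}} = \frac{1}{- \frac{23143963}{279}} = - \frac{279}{23143963}$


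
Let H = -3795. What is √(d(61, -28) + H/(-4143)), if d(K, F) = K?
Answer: √118083786/1381 ≈ 7.8687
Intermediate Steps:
√(d(61, -28) + H/(-4143)) = √(61 - 3795/(-4143)) = √(61 - 3795*(-1/4143)) = √(61 + 1265/1381) = √(85506/1381) = √118083786/1381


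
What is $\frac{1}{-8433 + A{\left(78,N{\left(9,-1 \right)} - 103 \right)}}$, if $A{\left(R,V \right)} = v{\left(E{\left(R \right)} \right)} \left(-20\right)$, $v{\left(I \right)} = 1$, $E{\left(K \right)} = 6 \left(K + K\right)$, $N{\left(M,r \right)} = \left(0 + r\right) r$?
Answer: $- \frac{1}{8453} \approx -0.0001183$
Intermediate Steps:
$N{\left(M,r \right)} = r^{2}$ ($N{\left(M,r \right)} = r r = r^{2}$)
$E{\left(K \right)} = 12 K$ ($E{\left(K \right)} = 6 \cdot 2 K = 12 K$)
$A{\left(R,V \right)} = -20$ ($A{\left(R,V \right)} = 1 \left(-20\right) = -20$)
$\frac{1}{-8433 + A{\left(78,N{\left(9,-1 \right)} - 103 \right)}} = \frac{1}{-8433 - 20} = \frac{1}{-8453} = - \frac{1}{8453}$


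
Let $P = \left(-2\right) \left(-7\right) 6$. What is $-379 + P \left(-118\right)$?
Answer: $-10291$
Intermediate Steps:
$P = 84$ ($P = 14 \cdot 6 = 84$)
$-379 + P \left(-118\right) = -379 + 84 \left(-118\right) = -379 - 9912 = -10291$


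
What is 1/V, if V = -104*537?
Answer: -1/55848 ≈ -1.7906e-5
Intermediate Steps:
V = -55848
1/V = 1/(-55848) = -1/55848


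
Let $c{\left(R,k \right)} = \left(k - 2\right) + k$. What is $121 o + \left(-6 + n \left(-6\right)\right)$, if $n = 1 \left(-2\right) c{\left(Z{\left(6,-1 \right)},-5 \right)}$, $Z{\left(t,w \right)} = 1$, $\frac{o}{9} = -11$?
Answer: $-12129$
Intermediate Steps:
$o = -99$ ($o = 9 \left(-11\right) = -99$)
$c{\left(R,k \right)} = -2 + 2 k$ ($c{\left(R,k \right)} = \left(-2 + k\right) + k = -2 + 2 k$)
$n = 24$ ($n = 1 \left(-2\right) \left(-2 + 2 \left(-5\right)\right) = - 2 \left(-2 - 10\right) = \left(-2\right) \left(-12\right) = 24$)
$121 o + \left(-6 + n \left(-6\right)\right) = 121 \left(-99\right) + \left(-6 + 24 \left(-6\right)\right) = -11979 - 150 = -12129$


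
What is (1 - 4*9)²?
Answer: 1225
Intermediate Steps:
(1 - 4*9)² = (1 - 36)² = (-35)² = 1225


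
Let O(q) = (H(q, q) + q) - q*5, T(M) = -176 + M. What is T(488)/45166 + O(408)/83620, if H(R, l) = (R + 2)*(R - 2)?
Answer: 933838861/472097615 ≈ 1.9781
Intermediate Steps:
H(R, l) = (-2 + R)*(2 + R) (H(R, l) = (2 + R)*(-2 + R) = (-2 + R)*(2 + R))
O(q) = -4 + q² - 4*q (O(q) = ((-4 + q²) + q) - q*5 = (-4 + q + q²) - 5*q = -4 + q² - 4*q)
T(488)/45166 + O(408)/83620 = (-176 + 488)/45166 + (-4 + 408² - 4*408)/83620 = 312*(1/45166) + (-4 + 166464 - 1632)*(1/83620) = 156/22583 + 164828*(1/83620) = 156/22583 + 41207/20905 = 933838861/472097615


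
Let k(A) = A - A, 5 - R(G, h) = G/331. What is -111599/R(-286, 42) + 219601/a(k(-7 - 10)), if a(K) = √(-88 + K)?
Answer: -36939269/1941 - 219601*I*√22/44 ≈ -19031.0 - 23410.0*I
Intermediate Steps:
R(G, h) = 5 - G/331
k(A) = 0
-111599/R(-286, 42) + 219601/a(k(-7 - 10)) = -111599/(5 - 1/331*(-286)) + 219601/(√(-88 + 0)) = -111599/(5 + 286/331) + 219601/(√(-88)) = -111599/1941/331 + 219601/((2*I*√22)) = -111599*331/1941 + 219601*(-I*√22/44) = -36939269/1941 - 219601*I*√22/44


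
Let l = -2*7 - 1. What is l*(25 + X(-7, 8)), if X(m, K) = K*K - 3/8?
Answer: -10635/8 ≈ -1329.4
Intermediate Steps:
l = -15 (l = -14 - 1 = -15)
X(m, K) = -3/8 + K**2 (X(m, K) = K**2 - 3*1/8 = K**2 - 3/8 = -3/8 + K**2)
l*(25 + X(-7, 8)) = -15*(25 + (-3/8 + 8**2)) = -15*(25 + (-3/8 + 64)) = -15*(25 + 509/8) = -15*709/8 = -10635/8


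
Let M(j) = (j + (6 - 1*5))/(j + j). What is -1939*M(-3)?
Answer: -1939/3 ≈ -646.33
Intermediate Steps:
M(j) = (1 + j)/(2*j) (M(j) = (j + (6 - 5))/((2*j)) = (j + 1)*(1/(2*j)) = (1 + j)*(1/(2*j)) = (1 + j)/(2*j))
-1939*M(-3) = -1939*(1 - 3)/(2*(-3)) = -1939*(-1)*(-2)/(2*3) = -1939*⅓ = -1939/3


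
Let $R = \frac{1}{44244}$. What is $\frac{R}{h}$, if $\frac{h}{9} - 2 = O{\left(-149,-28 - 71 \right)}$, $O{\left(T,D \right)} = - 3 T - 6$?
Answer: $\frac{1}{176400828} \approx 5.6689 \cdot 10^{-9}$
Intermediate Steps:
$O{\left(T,D \right)} = -6 - 3 T$
$h = 3987$ ($h = 18 + 9 \left(-6 - -447\right) = 18 + 9 \left(-6 + 447\right) = 18 + 9 \cdot 441 = 18 + 3969 = 3987$)
$R = \frac{1}{44244} \approx 2.2602 \cdot 10^{-5}$
$\frac{R}{h} = \frac{1}{44244 \cdot 3987} = \frac{1}{44244} \cdot \frac{1}{3987} = \frac{1}{176400828}$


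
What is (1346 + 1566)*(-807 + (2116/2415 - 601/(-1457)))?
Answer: -51276886336/21855 ≈ -2.3462e+6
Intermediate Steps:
(1346 + 1566)*(-807 + (2116/2415 - 601/(-1457))) = 2912*(-807 + (2116*(1/2415) - 601*(-1/1457))) = 2912*(-807 + (92/105 + 601/1457)) = 2912*(-807 + 197149/152985) = 2912*(-123261746/152985) = -51276886336/21855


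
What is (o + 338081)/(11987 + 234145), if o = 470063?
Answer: 3812/1161 ≈ 3.2834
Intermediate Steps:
(o + 338081)/(11987 + 234145) = (470063 + 338081)/(11987 + 234145) = 808144/246132 = 808144*(1/246132) = 3812/1161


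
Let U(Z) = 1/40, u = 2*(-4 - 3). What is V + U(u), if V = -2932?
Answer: -117279/40 ≈ -2932.0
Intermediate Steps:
u = -14 (u = 2*(-7) = -14)
U(Z) = 1/40
V + U(u) = -2932 + 1/40 = -117279/40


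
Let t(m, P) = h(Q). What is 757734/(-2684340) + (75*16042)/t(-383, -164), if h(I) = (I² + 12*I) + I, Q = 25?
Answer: 10763146079/8500410 ≈ 1266.2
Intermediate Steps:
h(I) = I² + 13*I
t(m, P) = 950 (t(m, P) = 25*(13 + 25) = 25*38 = 950)
757734/(-2684340) + (75*16042)/t(-383, -164) = 757734/(-2684340) + (75*16042)/950 = 757734*(-1/2684340) + 1203150*(1/950) = -126289/447390 + 24063/19 = 10763146079/8500410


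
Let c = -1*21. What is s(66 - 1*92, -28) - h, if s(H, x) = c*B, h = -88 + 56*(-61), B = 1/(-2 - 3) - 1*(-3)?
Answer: 17226/5 ≈ 3445.2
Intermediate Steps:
c = -21
B = 14/5 (B = 1/(-5) + 3 = -⅕ + 3 = 14/5 ≈ 2.8000)
h = -3504 (h = -88 - 3416 = -3504)
s(H, x) = -294/5 (s(H, x) = -21*14/5 = -294/5)
s(66 - 1*92, -28) - h = -294/5 - 1*(-3504) = -294/5 + 3504 = 17226/5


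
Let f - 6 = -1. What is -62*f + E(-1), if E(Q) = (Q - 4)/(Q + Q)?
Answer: -615/2 ≈ -307.50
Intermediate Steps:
f = 5 (f = 6 - 1 = 5)
E(Q) = (-4 + Q)/(2*Q) (E(Q) = (-4 + Q)/((2*Q)) = (-4 + Q)*(1/(2*Q)) = (-4 + Q)/(2*Q))
-62*f + E(-1) = -62*5 + (½)*(-4 - 1)/(-1) = -310 + (½)*(-1)*(-5) = -310 + 5/2 = -615/2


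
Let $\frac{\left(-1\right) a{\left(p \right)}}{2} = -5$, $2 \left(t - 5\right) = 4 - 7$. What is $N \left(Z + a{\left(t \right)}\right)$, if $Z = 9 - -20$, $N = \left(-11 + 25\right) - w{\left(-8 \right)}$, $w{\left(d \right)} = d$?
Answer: $858$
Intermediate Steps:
$t = \frac{7}{2}$ ($t = 5 + \frac{4 - 7}{2} = 5 + \frac{1}{2} \left(-3\right) = 5 - \frac{3}{2} = \frac{7}{2} \approx 3.5$)
$N = 22$ ($N = \left(-11 + 25\right) - -8 = 14 + 8 = 22$)
$a{\left(p \right)} = 10$ ($a{\left(p \right)} = \left(-2\right) \left(-5\right) = 10$)
$Z = 29$ ($Z = 9 + 20 = 29$)
$N \left(Z + a{\left(t \right)}\right) = 22 \left(29 + 10\right) = 22 \cdot 39 = 858$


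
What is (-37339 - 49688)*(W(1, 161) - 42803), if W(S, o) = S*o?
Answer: 3711005334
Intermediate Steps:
(-37339 - 49688)*(W(1, 161) - 42803) = (-37339 - 49688)*(1*161 - 42803) = -87027*(161 - 42803) = -87027*(-42642) = 3711005334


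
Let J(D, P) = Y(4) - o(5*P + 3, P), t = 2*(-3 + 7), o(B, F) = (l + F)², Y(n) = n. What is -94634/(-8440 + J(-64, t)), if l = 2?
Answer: 47317/4268 ≈ 11.086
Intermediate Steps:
o(B, F) = (2 + F)²
t = 8 (t = 2*4 = 8)
J(D, P) = 4 - (2 + P)²
-94634/(-8440 + J(-64, t)) = -94634/(-8440 + (4 - (2 + 8)²)) = -94634/(-8440 + (4 - 1*10²)) = -94634/(-8440 + (4 - 1*100)) = -94634/(-8440 + (4 - 100)) = -94634/(-8440 - 96) = -94634/(-8536) = -94634*(-1/8536) = 47317/4268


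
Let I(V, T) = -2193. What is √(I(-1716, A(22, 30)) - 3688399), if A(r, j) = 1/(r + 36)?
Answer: 4*I*√230662 ≈ 1921.1*I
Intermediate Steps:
A(r, j) = 1/(36 + r)
√(I(-1716, A(22, 30)) - 3688399) = √(-2193 - 3688399) = √(-3690592) = 4*I*√230662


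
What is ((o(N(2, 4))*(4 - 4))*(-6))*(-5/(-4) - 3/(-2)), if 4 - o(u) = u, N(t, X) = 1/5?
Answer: 0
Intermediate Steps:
N(t, X) = ⅕
o(u) = 4 - u
((o(N(2, 4))*(4 - 4))*(-6))*(-5/(-4) - 3/(-2)) = (((4 - 1*⅕)*(4 - 4))*(-6))*(-5/(-4) - 3/(-2)) = (((4 - ⅕)*0)*(-6))*(-5*(-¼) - 3*(-½)) = (((19/5)*0)*(-6))*(5/4 + 3/2) = (0*(-6))*(11/4) = 0*(11/4) = 0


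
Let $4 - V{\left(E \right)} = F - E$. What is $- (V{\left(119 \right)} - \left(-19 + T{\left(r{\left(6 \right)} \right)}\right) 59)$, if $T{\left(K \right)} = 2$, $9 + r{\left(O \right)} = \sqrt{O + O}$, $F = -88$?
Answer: $-1214$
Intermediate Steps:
$V{\left(E \right)} = 92 + E$ ($V{\left(E \right)} = 4 - \left(-88 - E\right) = 4 + \left(88 + E\right) = 92 + E$)
$r{\left(O \right)} = -9 + \sqrt{2} \sqrt{O}$ ($r{\left(O \right)} = -9 + \sqrt{O + O} = -9 + \sqrt{2 O} = -9 + \sqrt{2} \sqrt{O}$)
$- (V{\left(119 \right)} - \left(-19 + T{\left(r{\left(6 \right)} \right)}\right) 59) = - (\left(92 + 119\right) - \left(-19 + 2\right) 59) = - (211 - \left(-17\right) 59) = - (211 - -1003) = - (211 + 1003) = \left(-1\right) 1214 = -1214$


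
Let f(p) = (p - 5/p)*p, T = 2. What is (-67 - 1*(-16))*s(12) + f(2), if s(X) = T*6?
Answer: -613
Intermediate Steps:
f(p) = p*(p - 5/p)
s(X) = 12 (s(X) = 2*6 = 12)
(-67 - 1*(-16))*s(12) + f(2) = (-67 - 1*(-16))*12 + (-5 + 2²) = (-67 + 16)*12 + (-5 + 4) = -51*12 - 1 = -612 - 1 = -613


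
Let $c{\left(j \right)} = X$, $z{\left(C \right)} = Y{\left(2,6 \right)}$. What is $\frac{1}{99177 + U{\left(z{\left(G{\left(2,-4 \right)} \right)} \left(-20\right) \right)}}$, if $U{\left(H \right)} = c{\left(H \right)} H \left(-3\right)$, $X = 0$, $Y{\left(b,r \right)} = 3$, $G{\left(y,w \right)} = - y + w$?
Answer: $\frac{1}{99177} \approx 1.0083 \cdot 10^{-5}$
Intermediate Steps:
$G{\left(y,w \right)} = w - y$
$z{\left(C \right)} = 3$
$c{\left(j \right)} = 0$
$U{\left(H \right)} = 0$ ($U{\left(H \right)} = 0 H \left(-3\right) = 0 \left(-3\right) = 0$)
$\frac{1}{99177 + U{\left(z{\left(G{\left(2,-4 \right)} \right)} \left(-20\right) \right)}} = \frac{1}{99177 + 0} = \frac{1}{99177}$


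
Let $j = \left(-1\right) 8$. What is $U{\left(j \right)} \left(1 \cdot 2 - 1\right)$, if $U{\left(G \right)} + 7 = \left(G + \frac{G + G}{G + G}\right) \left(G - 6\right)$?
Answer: $91$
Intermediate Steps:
$j = -8$
$U{\left(G \right)} = -7 + \left(1 + G\right) \left(-6 + G\right)$ ($U{\left(G \right)} = -7 + \left(G + \frac{G + G}{G + G}\right) \left(G - 6\right) = -7 + \left(G + \frac{2 G}{2 G}\right) \left(-6 + G\right) = -7 + \left(G + 2 G \frac{1}{2 G}\right) \left(-6 + G\right) = -7 + \left(G + 1\right) \left(-6 + G\right) = -7 + \left(1 + G\right) \left(-6 + G\right)$)
$U{\left(j \right)} \left(1 \cdot 2 - 1\right) = \left(-13 + \left(-8\right)^{2} - -40\right) \left(1 \cdot 2 - 1\right) = \left(-13 + 64 + 40\right) \left(2 - 1\right) = 91 \cdot 1 = 91$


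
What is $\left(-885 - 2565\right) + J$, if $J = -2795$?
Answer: $-6245$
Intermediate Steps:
$\left(-885 - 2565\right) + J = \left(-885 - 2565\right) - 2795 = -3450 - 2795 = -6245$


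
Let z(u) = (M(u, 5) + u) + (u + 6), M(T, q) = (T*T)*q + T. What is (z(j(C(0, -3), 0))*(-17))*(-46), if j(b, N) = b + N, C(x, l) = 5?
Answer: 114172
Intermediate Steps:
M(T, q) = T + q*T² (M(T, q) = T²*q + T = q*T² + T = T + q*T²)
j(b, N) = N + b
z(u) = 6 + 2*u + u*(1 + 5*u) (z(u) = (u*(1 + u*5) + u) + (u + 6) = (u*(1 + 5*u) + u) + (6 + u) = (u + u*(1 + 5*u)) + (6 + u) = 6 + 2*u + u*(1 + 5*u))
(z(j(C(0, -3), 0))*(-17))*(-46) = ((6 + 3*(0 + 5) + 5*(0 + 5)²)*(-17))*(-46) = ((6 + 3*5 + 5*5²)*(-17))*(-46) = ((6 + 15 + 5*25)*(-17))*(-46) = ((6 + 15 + 125)*(-17))*(-46) = (146*(-17))*(-46) = -2482*(-46) = 114172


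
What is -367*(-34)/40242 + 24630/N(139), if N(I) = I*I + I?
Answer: 61699117/39155466 ≈ 1.5757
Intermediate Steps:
N(I) = I + I² (N(I) = I² + I = I + I²)
-367*(-34)/40242 + 24630/N(139) = -367*(-34)/40242 + 24630/((139*(1 + 139))) = 12478*(1/40242) + 24630/((139*140)) = 6239/20121 + 24630/19460 = 6239/20121 + 24630*(1/19460) = 6239/20121 + 2463/1946 = 61699117/39155466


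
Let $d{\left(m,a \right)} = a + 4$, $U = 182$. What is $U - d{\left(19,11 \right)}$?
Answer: $167$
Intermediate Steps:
$d{\left(m,a \right)} = 4 + a$
$U - d{\left(19,11 \right)} = 182 - \left(4 + 11\right) = 182 - 15 = 167$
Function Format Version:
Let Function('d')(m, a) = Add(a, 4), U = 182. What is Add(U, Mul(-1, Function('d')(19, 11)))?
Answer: 167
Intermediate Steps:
Function('d')(m, a) = Add(4, a)
Add(U, Mul(-1, Function('d')(19, 11))) = Add(182, Mul(-1, Add(4, 11))) = Add(182, Mul(-1, 15)) = Add(182, -15) = 167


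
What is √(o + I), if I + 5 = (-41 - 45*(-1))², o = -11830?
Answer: I*√11819 ≈ 108.72*I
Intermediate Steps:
I = 11 (I = -5 + (-41 - 45*(-1))² = -5 + (-41 + 45)² = -5 + 4² = -5 + 16 = 11)
√(o + I) = √(-11830 + 11) = √(-11819) = I*√11819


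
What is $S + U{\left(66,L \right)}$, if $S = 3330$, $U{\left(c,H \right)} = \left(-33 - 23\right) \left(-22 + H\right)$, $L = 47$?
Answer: $1930$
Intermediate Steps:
$U{\left(c,H \right)} = 1232 - 56 H$ ($U{\left(c,H \right)} = - 56 \left(-22 + H\right) = 1232 - 56 H$)
$S + U{\left(66,L \right)} = 3330 + \left(1232 - 2632\right) = 3330 - 1400 = 1930$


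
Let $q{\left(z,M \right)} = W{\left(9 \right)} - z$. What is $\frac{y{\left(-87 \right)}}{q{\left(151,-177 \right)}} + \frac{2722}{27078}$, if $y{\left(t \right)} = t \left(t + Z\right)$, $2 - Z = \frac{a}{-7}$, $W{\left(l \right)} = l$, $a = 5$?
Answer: $- \frac{346802018}{6728883} \approx -51.539$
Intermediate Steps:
$q{\left(z,M \right)} = 9 - z$
$Z = \frac{19}{7}$ ($Z = 2 - \frac{5}{-7} = 2 - 5 \left(- \frac{1}{7}\right) = 2 - - \frac{5}{7} = 2 + \frac{5}{7} = \frac{19}{7} \approx 2.7143$)
$y{\left(t \right)} = t \left(\frac{19}{7} + t\right)$ ($y{\left(t \right)} = t \left(t + \frac{19}{7}\right) = t \left(\frac{19}{7} + t\right)$)
$\frac{y{\left(-87 \right)}}{q{\left(151,-177 \right)}} + \frac{2722}{27078} = \frac{\frac{1}{7} \left(-87\right) \left(19 + 7 \left(-87\right)\right)}{9 - 151} + \frac{2722}{27078} = \frac{\frac{1}{7} \left(-87\right) \left(19 - 609\right)}{9 - 151} + 2722 \cdot \frac{1}{27078} = \frac{\frac{1}{7} \left(-87\right) \left(-590\right)}{-142} + \frac{1361}{13539} = \frac{51330}{7} \left(- \frac{1}{142}\right) + \frac{1361}{13539} = - \frac{25665}{497} + \frac{1361}{13539} = - \frac{346802018}{6728883}$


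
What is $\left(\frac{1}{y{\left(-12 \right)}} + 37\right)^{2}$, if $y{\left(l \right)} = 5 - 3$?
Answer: $\frac{5625}{4} \approx 1406.3$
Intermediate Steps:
$y{\left(l \right)} = 2$ ($y{\left(l \right)} = 5 - 3 = 2$)
$\left(\frac{1}{y{\left(-12 \right)}} + 37\right)^{2} = \left(\frac{1}{2} + 37\right)^{2} = \left(\frac{75}{2}\right)^{2} = \frac{5625}{4}$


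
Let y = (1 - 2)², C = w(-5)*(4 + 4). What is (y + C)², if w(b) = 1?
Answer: 81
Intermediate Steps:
C = 8 (C = 1*(4 + 4) = 1*8 = 8)
y = 1 (y = (-1)² = 1)
(y + C)² = (1 + 8)² = 9² = 81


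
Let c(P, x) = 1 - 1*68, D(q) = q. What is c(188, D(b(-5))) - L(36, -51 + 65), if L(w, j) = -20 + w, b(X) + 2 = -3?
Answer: -83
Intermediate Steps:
b(X) = -5 (b(X) = -2 - 3 = -5)
c(P, x) = -67 (c(P, x) = 1 - 68 = -67)
c(188, D(b(-5))) - L(36, -51 + 65) = -67 - (-20 + 36) = -67 - 1*16 = -67 - 16 = -83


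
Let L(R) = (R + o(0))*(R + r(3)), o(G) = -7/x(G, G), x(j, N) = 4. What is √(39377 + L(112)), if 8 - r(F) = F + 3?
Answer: √207782/2 ≈ 227.92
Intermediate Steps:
o(G) = -7/4
r(F) = 5 - F (r(F) = 8 - (F + 3) = 8 - (3 + F) = 8 + (-3 - F) = 5 - F)
L(R) = (2 + R)*(-7/4 + R) (L(R) = (R - 7/4)*(R + (5 - 1*3)) = (-7/4 + R)*(R + (5 - 3)) = (-7/4 + R)*(R + 2) = (-7/4 + R)*(2 + R) = (2 + R)*(-7/4 + R))
√(39377 + L(112)) = √(39377 + (-7/2 + 112² + (¼)*112)) = √(39377 + (-7/2 + 12544 + 28)) = √(39377 + 25137/2) = √(103891/2) = √207782/2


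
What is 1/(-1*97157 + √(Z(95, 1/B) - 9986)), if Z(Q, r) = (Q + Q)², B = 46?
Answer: -97157/9439456535 - √26114/9439456535 ≈ -1.0310e-5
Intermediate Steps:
Z(Q, r) = 4*Q² (Z(Q, r) = (2*Q)² = 4*Q²)
1/(-1*97157 + √(Z(95, 1/B) - 9986)) = 1/(-1*97157 + √(4*95² - 9986)) = 1/(-97157 + √(4*9025 - 9986)) = 1/(-97157 + √(36100 - 9986)) = 1/(-97157 + √26114)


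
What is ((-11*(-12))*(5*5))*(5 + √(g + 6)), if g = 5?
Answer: 16500 + 3300*√11 ≈ 27445.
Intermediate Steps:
((-11*(-12))*(5*5))*(5 + √(g + 6)) = ((-11*(-12))*(5*5))*(5 + √(5 + 6)) = (132*25)*(5 + √11) = 3300*(5 + √11) = 16500 + 3300*√11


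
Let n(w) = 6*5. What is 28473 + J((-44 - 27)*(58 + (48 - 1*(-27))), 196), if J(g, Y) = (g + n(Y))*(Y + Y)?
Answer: -3661423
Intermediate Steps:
n(w) = 30
J(g, Y) = 2*Y*(30 + g) (J(g, Y) = (g + 30)*(Y + Y) = (30 + g)*(2*Y) = 2*Y*(30 + g))
28473 + J((-44 - 27)*(58 + (48 - 1*(-27))), 196) = 28473 + 2*196*(30 + (-44 - 27)*(58 + (48 - 1*(-27)))) = 28473 + 2*196*(30 - 71*(58 + (48 + 27))) = 28473 + 2*196*(30 - 71*(58 + 75)) = 28473 + 2*196*(30 - 71*133) = 28473 + 2*196*(30 - 9443) = 28473 + 2*196*(-9413) = 28473 - 3689896 = -3661423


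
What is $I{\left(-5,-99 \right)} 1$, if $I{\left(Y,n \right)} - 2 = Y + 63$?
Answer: $60$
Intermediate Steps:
$I{\left(Y,n \right)} = 65 + Y$ ($I{\left(Y,n \right)} = 2 + \left(Y + 63\right) = 2 + \left(63 + Y\right) = 65 + Y$)
$I{\left(-5,-99 \right)} 1 = \left(65 - 5\right) 1 = 60 \cdot 1 = 60$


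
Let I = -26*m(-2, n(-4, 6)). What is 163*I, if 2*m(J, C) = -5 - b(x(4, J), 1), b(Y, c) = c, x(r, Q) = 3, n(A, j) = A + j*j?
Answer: 12714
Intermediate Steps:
n(A, j) = A + j²
m(J, C) = -3 (m(J, C) = (-5 - 1*1)/2 = (-5 - 1)/2 = (½)*(-6) = -3)
I = 78 (I = -26*(-3) = 78)
163*I = 163*78 = 12714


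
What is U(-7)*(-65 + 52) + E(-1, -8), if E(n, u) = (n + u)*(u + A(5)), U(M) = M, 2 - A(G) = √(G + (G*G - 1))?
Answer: 145 + 9*√29 ≈ 193.47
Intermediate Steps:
A(G) = 2 - √(-1 + G + G²) (A(G) = 2 - √(G + (G*G - 1)) = 2 - √(G + (G² - 1)) = 2 - √(G + (-1 + G²)) = 2 - √(-1 + G + G²))
E(n, u) = (n + u)*(2 + u - √29) (E(n, u) = (n + u)*(u + (2 - √(-1 + 5 + 5²))) = (n + u)*(u + (2 - √(-1 + 5 + 25))) = (n + u)*(u + (2 - √29)) = (n + u)*(2 + u - √29))
U(-7)*(-65 + 52) + E(-1, -8) = -7*(-65 + 52) + ((-8)² - 1*(-8) - (2 - √29) - 8*(2 - √29)) = -7*(-13) + (64 + 8 + (-2 + √29) + (-16 + 8*√29)) = 91 + (54 + 9*√29) = 145 + 9*√29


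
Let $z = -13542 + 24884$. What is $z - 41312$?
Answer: $-29970$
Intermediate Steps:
$z = 11342$
$z - 41312 = 11342 - 41312 = -29970$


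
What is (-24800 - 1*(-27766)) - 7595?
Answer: -4629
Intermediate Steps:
(-24800 - 1*(-27766)) - 7595 = (-24800 + 27766) - 7595 = 2966 - 7595 = -4629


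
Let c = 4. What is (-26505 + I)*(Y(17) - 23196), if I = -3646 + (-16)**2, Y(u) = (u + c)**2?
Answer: 680260725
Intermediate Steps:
Y(u) = (4 + u)**2 (Y(u) = (u + 4)**2 = (4 + u)**2)
I = -3390 (I = -3646 + 256 = -3390)
(-26505 + I)*(Y(17) - 23196) = (-26505 - 3390)*((4 + 17)**2 - 23196) = -29895*(21**2 - 23196) = -29895*(441 - 23196) = -29895*(-22755) = 680260725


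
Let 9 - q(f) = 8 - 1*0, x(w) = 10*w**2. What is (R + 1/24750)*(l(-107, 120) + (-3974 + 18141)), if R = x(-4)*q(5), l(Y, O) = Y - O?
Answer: 5520241394/2475 ≈ 2.2304e+6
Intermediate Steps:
q(f) = 1 (q(f) = 9 - (8 - 1*0) = 9 - (8 + 0) = 9 - 1*8 = 9 - 8 = 1)
R = 160 (R = (10*(-4)**2)*1 = (10*16)*1 = 160*1 = 160)
(R + 1/24750)*(l(-107, 120) + (-3974 + 18141)) = (160 + 1/24750)*((-107 - 1*120) + (-3974 + 18141)) = (160 + 1/24750)*((-107 - 120) + 14167) = 3960001*(-227 + 14167)/24750 = (3960001/24750)*13940 = 5520241394/2475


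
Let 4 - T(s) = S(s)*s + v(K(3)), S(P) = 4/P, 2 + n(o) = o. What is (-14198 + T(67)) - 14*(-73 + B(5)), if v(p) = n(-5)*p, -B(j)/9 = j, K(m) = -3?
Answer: -12567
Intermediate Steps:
n(o) = -2 + o
B(j) = -9*j
v(p) = -7*p (v(p) = (-2 - 5)*p = -7*p)
T(s) = -21 (T(s) = 4 - ((4/s)*s - 7*(-3)) = 4 - (4 + 21) = 4 - 1*25 = 4 - 25 = -21)
(-14198 + T(67)) - 14*(-73 + B(5)) = (-14198 - 21) - 14*(-73 - 9*5) = -14219 - 14*(-73 - 45) = -14219 - 14*(-118) = -14219 + 1652 = -12567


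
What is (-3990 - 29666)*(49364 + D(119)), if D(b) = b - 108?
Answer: -1661765000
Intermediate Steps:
D(b) = -108 + b
(-3990 - 29666)*(49364 + D(119)) = (-3990 - 29666)*(49364 + (-108 + 119)) = -33656*(49364 + 11) = -33656*49375 = -1661765000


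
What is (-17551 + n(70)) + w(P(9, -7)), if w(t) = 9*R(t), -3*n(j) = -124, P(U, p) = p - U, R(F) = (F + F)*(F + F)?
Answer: -24881/3 ≈ -8293.7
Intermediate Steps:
R(F) = 4*F**2 (R(F) = (2*F)*(2*F) = 4*F**2)
n(j) = 124/3 (n(j) = -1/3*(-124) = 124/3)
w(t) = 36*t**2 (w(t) = 9*(4*t**2) = 36*t**2)
(-17551 + n(70)) + w(P(9, -7)) = (-17551 + 124/3) + 36*(-7 - 1*9)**2 = -52529/3 + 36*(-7 - 9)**2 = -52529/3 + 36*(-16)**2 = -52529/3 + 36*256 = -52529/3 + 9216 = -24881/3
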